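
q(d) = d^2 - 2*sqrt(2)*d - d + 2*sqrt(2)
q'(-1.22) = -6.27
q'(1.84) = -0.15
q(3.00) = 0.34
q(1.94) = -0.84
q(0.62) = 0.84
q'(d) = 2*d - 2*sqrt(2) - 1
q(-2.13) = 15.52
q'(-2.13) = -8.09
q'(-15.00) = -33.83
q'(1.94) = 0.05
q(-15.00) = 285.25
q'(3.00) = 2.17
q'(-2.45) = -8.73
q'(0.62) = -2.59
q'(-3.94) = -11.71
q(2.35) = -0.65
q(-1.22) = 8.99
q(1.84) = -0.83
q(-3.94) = 33.44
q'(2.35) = 0.87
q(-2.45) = 18.21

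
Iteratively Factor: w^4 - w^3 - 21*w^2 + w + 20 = (w - 1)*(w^3 - 21*w - 20) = (w - 1)*(w + 1)*(w^2 - w - 20) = (w - 1)*(w + 1)*(w + 4)*(w - 5)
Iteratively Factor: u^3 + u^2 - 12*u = (u + 4)*(u^2 - 3*u) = (u - 3)*(u + 4)*(u)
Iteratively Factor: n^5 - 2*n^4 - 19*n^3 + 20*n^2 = (n)*(n^4 - 2*n^3 - 19*n^2 + 20*n) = n*(n - 5)*(n^3 + 3*n^2 - 4*n) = n*(n - 5)*(n - 1)*(n^2 + 4*n) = n^2*(n - 5)*(n - 1)*(n + 4)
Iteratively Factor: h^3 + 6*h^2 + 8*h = (h)*(h^2 + 6*h + 8) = h*(h + 2)*(h + 4)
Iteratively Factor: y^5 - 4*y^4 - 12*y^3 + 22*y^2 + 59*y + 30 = (y + 1)*(y^4 - 5*y^3 - 7*y^2 + 29*y + 30) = (y + 1)*(y + 2)*(y^3 - 7*y^2 + 7*y + 15) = (y + 1)^2*(y + 2)*(y^2 - 8*y + 15) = (y - 3)*(y + 1)^2*(y + 2)*(y - 5)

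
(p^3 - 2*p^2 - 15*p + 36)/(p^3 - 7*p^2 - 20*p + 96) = (p - 3)/(p - 8)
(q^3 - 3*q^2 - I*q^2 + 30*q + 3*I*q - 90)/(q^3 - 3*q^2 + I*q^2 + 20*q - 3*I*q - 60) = (q - 6*I)/(q - 4*I)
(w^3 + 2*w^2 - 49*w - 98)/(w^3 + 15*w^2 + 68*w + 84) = (w - 7)/(w + 6)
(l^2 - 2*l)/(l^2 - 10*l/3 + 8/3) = 3*l/(3*l - 4)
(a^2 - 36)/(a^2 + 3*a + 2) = (a^2 - 36)/(a^2 + 3*a + 2)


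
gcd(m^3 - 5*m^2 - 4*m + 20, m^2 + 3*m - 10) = m - 2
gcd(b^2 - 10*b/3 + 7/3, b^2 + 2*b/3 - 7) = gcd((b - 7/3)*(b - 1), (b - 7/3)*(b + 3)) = b - 7/3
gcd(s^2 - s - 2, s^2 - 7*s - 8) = s + 1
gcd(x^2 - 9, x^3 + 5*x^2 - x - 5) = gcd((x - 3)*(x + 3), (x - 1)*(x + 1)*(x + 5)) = 1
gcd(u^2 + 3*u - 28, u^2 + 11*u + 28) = u + 7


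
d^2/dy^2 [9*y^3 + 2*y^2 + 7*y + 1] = 54*y + 4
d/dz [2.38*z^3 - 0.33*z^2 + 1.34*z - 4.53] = 7.14*z^2 - 0.66*z + 1.34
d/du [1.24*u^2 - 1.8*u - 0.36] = 2.48*u - 1.8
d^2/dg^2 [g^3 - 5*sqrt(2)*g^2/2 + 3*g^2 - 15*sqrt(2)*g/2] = 6*g - 5*sqrt(2) + 6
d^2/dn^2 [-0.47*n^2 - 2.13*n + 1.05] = -0.940000000000000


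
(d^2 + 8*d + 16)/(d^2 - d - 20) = (d + 4)/(d - 5)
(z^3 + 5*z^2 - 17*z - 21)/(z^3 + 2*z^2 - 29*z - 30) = (z^2 + 4*z - 21)/(z^2 + z - 30)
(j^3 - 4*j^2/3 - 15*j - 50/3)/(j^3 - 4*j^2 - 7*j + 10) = (j + 5/3)/(j - 1)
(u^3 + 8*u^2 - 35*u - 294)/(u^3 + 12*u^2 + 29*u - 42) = (u^2 + u - 42)/(u^2 + 5*u - 6)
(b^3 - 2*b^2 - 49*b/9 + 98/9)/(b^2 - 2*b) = b - 49/(9*b)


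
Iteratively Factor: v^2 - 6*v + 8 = (v - 2)*(v - 4)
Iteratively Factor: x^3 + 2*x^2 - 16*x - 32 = (x + 2)*(x^2 - 16) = (x + 2)*(x + 4)*(x - 4)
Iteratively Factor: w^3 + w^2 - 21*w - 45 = (w + 3)*(w^2 - 2*w - 15) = (w + 3)^2*(w - 5)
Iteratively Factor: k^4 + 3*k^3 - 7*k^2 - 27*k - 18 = (k + 1)*(k^3 + 2*k^2 - 9*k - 18) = (k + 1)*(k + 2)*(k^2 - 9) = (k - 3)*(k + 1)*(k + 2)*(k + 3)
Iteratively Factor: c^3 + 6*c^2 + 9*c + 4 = (c + 1)*(c^2 + 5*c + 4) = (c + 1)*(c + 4)*(c + 1)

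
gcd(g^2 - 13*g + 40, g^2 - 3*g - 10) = g - 5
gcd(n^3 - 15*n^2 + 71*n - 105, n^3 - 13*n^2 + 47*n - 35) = n^2 - 12*n + 35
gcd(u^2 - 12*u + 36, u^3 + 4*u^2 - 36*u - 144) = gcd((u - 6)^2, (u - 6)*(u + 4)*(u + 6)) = u - 6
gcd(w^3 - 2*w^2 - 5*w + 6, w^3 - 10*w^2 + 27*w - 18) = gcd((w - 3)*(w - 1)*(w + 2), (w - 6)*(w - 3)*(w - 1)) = w^2 - 4*w + 3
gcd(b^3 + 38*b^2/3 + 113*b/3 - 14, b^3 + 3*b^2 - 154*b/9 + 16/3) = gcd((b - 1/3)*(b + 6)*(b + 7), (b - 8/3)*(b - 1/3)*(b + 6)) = b^2 + 17*b/3 - 2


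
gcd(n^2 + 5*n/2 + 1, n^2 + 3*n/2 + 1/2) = n + 1/2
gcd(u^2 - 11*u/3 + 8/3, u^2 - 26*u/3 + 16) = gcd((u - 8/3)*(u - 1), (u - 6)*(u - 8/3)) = u - 8/3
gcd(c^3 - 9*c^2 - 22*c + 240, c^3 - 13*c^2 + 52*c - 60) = c - 6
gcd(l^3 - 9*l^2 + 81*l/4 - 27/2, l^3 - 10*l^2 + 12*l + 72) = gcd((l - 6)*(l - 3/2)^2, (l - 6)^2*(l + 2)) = l - 6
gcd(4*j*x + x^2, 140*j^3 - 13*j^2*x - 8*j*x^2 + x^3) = 4*j + x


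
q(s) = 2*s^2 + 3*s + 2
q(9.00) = 191.00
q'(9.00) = 39.00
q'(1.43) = 8.72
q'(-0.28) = 1.88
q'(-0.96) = -0.84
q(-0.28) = 1.32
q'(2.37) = 12.48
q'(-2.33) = -6.32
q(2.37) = 20.34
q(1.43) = 10.38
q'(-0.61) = 0.56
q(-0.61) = 0.91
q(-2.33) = 5.87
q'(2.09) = 11.36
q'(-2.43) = -6.72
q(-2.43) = 6.52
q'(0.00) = 3.00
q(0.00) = 2.00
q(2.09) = 17.01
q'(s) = 4*s + 3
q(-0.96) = 0.96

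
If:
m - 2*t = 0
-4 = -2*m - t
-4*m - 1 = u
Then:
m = 8/5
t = 4/5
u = -37/5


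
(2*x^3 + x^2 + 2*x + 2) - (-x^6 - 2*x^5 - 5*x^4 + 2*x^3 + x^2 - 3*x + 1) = x^6 + 2*x^5 + 5*x^4 + 5*x + 1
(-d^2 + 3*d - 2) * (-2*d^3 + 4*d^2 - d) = 2*d^5 - 10*d^4 + 17*d^3 - 11*d^2 + 2*d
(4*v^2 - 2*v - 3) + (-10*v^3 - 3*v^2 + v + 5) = -10*v^3 + v^2 - v + 2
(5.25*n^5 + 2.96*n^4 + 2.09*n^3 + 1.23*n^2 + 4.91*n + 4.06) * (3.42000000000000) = 17.955*n^5 + 10.1232*n^4 + 7.1478*n^3 + 4.2066*n^2 + 16.7922*n + 13.8852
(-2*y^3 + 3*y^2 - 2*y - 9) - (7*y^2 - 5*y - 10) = -2*y^3 - 4*y^2 + 3*y + 1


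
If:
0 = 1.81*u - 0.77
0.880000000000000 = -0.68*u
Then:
No Solution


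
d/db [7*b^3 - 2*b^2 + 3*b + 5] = 21*b^2 - 4*b + 3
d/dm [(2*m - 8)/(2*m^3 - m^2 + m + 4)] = 2*(2*m^3 - m^2 + m - (m - 4)*(6*m^2 - 2*m + 1) + 4)/(2*m^3 - m^2 + m + 4)^2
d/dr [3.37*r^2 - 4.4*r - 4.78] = 6.74*r - 4.4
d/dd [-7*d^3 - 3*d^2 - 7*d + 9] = -21*d^2 - 6*d - 7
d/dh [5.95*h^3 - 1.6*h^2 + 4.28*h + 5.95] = 17.85*h^2 - 3.2*h + 4.28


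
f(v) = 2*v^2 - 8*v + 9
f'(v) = 4*v - 8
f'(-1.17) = -12.68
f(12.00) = 201.00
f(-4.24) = 78.88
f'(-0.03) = -8.12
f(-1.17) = 21.10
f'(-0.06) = -8.24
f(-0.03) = 9.24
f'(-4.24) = -24.96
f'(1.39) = -2.44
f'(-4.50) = -26.00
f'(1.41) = -2.36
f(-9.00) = 243.00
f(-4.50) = 85.50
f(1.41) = 1.70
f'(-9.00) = -44.00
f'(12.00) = 40.00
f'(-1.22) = -12.88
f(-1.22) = 21.74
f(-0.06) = 9.49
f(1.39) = 1.74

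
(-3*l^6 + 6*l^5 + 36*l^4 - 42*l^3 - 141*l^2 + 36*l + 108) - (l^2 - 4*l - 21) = -3*l^6 + 6*l^5 + 36*l^4 - 42*l^3 - 142*l^2 + 40*l + 129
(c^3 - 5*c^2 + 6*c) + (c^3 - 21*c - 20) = 2*c^3 - 5*c^2 - 15*c - 20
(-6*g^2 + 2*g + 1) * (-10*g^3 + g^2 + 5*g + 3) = 60*g^5 - 26*g^4 - 38*g^3 - 7*g^2 + 11*g + 3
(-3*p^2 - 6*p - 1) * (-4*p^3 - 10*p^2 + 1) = 12*p^5 + 54*p^4 + 64*p^3 + 7*p^2 - 6*p - 1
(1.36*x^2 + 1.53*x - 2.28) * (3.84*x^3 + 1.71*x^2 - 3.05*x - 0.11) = 5.2224*x^5 + 8.2008*x^4 - 10.2869*x^3 - 8.7149*x^2 + 6.7857*x + 0.2508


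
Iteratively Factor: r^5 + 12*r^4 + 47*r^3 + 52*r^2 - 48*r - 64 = (r + 4)*(r^4 + 8*r^3 + 15*r^2 - 8*r - 16) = (r + 4)^2*(r^3 + 4*r^2 - r - 4) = (r + 4)^3*(r^2 - 1) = (r + 1)*(r + 4)^3*(r - 1)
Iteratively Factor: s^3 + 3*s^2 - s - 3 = (s - 1)*(s^2 + 4*s + 3) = (s - 1)*(s + 1)*(s + 3)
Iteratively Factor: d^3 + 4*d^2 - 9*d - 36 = (d + 4)*(d^2 - 9) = (d + 3)*(d + 4)*(d - 3)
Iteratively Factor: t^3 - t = (t)*(t^2 - 1) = t*(t + 1)*(t - 1)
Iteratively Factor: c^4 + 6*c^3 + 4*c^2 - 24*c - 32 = (c - 2)*(c^3 + 8*c^2 + 20*c + 16) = (c - 2)*(c + 2)*(c^2 + 6*c + 8) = (c - 2)*(c + 2)^2*(c + 4)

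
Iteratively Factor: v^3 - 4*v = (v - 2)*(v^2 + 2*v) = (v - 2)*(v + 2)*(v)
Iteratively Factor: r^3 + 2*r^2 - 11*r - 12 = (r + 4)*(r^2 - 2*r - 3) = (r + 1)*(r + 4)*(r - 3)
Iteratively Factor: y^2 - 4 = (y - 2)*(y + 2)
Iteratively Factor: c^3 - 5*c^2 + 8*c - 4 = (c - 2)*(c^2 - 3*c + 2) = (c - 2)*(c - 1)*(c - 2)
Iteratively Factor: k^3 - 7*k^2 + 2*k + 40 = (k - 5)*(k^2 - 2*k - 8) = (k - 5)*(k + 2)*(k - 4)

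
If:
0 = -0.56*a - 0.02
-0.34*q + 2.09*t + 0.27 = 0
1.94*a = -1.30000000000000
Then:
No Solution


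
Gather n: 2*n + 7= 2*n + 7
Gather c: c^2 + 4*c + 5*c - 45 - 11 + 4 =c^2 + 9*c - 52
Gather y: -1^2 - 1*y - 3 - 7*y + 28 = 24 - 8*y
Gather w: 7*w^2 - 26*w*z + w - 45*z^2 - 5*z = 7*w^2 + w*(1 - 26*z) - 45*z^2 - 5*z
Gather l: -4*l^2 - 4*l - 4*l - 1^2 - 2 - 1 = -4*l^2 - 8*l - 4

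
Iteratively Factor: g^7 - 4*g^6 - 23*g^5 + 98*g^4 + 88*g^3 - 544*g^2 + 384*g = (g - 2)*(g^6 - 2*g^5 - 27*g^4 + 44*g^3 + 176*g^2 - 192*g) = (g - 2)*(g + 3)*(g^5 - 5*g^4 - 12*g^3 + 80*g^2 - 64*g) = g*(g - 2)*(g + 3)*(g^4 - 5*g^3 - 12*g^2 + 80*g - 64) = g*(g - 4)*(g - 2)*(g + 3)*(g^3 - g^2 - 16*g + 16) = g*(g - 4)^2*(g - 2)*(g + 3)*(g^2 + 3*g - 4) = g*(g - 4)^2*(g - 2)*(g - 1)*(g + 3)*(g + 4)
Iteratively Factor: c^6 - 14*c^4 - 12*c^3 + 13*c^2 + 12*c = (c - 4)*(c^5 + 4*c^4 + 2*c^3 - 4*c^2 - 3*c) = (c - 4)*(c + 1)*(c^4 + 3*c^3 - c^2 - 3*c) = (c - 4)*(c + 1)*(c + 3)*(c^3 - c) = (c - 4)*(c - 1)*(c + 1)*(c + 3)*(c^2 + c) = (c - 4)*(c - 1)*(c + 1)^2*(c + 3)*(c)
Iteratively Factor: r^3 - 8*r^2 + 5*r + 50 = (r - 5)*(r^2 - 3*r - 10) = (r - 5)^2*(r + 2)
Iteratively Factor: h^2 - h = (h)*(h - 1)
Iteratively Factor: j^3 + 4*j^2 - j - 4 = (j + 4)*(j^2 - 1) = (j + 1)*(j + 4)*(j - 1)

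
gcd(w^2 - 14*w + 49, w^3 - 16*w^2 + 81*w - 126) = w - 7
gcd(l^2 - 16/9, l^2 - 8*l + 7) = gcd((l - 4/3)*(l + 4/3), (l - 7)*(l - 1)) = 1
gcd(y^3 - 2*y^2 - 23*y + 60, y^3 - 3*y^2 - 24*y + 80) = y^2 + y - 20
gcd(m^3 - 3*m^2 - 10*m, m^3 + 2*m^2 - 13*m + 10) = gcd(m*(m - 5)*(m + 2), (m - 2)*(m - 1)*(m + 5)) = 1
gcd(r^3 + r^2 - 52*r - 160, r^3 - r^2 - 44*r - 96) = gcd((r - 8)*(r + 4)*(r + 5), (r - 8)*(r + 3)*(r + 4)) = r^2 - 4*r - 32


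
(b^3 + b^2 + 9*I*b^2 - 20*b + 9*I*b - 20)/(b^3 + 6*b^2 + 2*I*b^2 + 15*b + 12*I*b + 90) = (b^2 + b*(1 + 4*I) + 4*I)/(b^2 + 3*b*(2 - I) - 18*I)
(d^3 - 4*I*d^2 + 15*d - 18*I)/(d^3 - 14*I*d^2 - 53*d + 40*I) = (d^2 - 3*I*d + 18)/(d^2 - 13*I*d - 40)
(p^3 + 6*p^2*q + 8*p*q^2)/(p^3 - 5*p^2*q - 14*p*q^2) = (p + 4*q)/(p - 7*q)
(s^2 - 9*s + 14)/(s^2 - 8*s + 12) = (s - 7)/(s - 6)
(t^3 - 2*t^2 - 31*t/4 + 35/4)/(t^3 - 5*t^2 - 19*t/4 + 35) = (t - 1)/(t - 4)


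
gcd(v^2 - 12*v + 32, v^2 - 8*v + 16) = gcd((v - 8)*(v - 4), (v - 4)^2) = v - 4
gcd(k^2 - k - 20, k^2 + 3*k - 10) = 1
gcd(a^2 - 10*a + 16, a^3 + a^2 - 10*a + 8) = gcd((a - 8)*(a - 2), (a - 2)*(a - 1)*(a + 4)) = a - 2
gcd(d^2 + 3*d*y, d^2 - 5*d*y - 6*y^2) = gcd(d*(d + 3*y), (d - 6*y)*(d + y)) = 1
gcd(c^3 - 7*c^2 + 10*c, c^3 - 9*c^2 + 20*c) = c^2 - 5*c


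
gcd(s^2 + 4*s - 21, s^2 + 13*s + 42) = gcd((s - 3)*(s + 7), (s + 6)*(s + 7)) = s + 7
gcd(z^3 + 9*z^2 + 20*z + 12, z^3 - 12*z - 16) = z + 2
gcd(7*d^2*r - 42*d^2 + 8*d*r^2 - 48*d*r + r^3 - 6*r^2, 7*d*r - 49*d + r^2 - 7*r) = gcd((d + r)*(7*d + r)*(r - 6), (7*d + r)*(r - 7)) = 7*d + r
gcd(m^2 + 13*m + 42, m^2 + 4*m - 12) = m + 6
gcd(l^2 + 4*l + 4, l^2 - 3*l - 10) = l + 2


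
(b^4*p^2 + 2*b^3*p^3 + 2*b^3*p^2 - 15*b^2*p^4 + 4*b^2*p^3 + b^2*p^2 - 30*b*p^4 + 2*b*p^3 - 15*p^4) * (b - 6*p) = b^5*p^2 - 4*b^4*p^3 + 2*b^4*p^2 - 27*b^3*p^4 - 8*b^3*p^3 + b^3*p^2 + 90*b^2*p^5 - 54*b^2*p^4 - 4*b^2*p^3 + 180*b*p^5 - 27*b*p^4 + 90*p^5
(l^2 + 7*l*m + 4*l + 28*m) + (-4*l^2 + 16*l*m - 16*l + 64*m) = -3*l^2 + 23*l*m - 12*l + 92*m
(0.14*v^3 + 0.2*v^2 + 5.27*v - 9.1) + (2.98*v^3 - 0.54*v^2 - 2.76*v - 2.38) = 3.12*v^3 - 0.34*v^2 + 2.51*v - 11.48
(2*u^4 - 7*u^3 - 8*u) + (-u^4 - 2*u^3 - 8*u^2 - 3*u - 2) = u^4 - 9*u^3 - 8*u^2 - 11*u - 2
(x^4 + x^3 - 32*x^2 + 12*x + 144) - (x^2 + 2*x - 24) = x^4 + x^3 - 33*x^2 + 10*x + 168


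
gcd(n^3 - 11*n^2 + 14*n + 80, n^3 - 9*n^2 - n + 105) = n - 5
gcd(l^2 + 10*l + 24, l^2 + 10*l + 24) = l^2 + 10*l + 24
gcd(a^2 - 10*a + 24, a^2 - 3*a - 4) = a - 4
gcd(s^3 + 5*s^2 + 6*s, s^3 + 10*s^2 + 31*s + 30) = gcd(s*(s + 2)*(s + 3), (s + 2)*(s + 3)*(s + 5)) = s^2 + 5*s + 6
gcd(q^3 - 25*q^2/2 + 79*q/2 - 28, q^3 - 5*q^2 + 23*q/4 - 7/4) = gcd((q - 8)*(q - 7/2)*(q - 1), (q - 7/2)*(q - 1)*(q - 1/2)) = q^2 - 9*q/2 + 7/2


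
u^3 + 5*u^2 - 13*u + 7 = (u - 1)^2*(u + 7)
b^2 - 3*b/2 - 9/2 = (b - 3)*(b + 3/2)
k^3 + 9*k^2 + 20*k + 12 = (k + 1)*(k + 2)*(k + 6)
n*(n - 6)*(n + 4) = n^3 - 2*n^2 - 24*n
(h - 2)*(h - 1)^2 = h^3 - 4*h^2 + 5*h - 2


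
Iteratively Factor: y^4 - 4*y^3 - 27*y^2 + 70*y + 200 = (y + 2)*(y^3 - 6*y^2 - 15*y + 100) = (y - 5)*(y + 2)*(y^2 - y - 20) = (y - 5)^2*(y + 2)*(y + 4)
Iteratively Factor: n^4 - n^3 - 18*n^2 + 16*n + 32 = (n - 2)*(n^3 + n^2 - 16*n - 16) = (n - 4)*(n - 2)*(n^2 + 5*n + 4) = (n - 4)*(n - 2)*(n + 4)*(n + 1)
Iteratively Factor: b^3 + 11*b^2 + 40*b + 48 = (b + 4)*(b^2 + 7*b + 12) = (b + 4)^2*(b + 3)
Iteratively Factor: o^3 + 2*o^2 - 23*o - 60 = (o + 4)*(o^2 - 2*o - 15) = (o - 5)*(o + 4)*(o + 3)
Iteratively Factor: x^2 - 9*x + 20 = (x - 4)*(x - 5)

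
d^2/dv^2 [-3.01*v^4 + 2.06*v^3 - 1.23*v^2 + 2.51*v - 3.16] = -36.12*v^2 + 12.36*v - 2.46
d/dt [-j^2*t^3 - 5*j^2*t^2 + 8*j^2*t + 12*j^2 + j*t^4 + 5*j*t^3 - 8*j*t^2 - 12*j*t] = j*(-3*j*t^2 - 10*j*t + 8*j + 4*t^3 + 15*t^2 - 16*t - 12)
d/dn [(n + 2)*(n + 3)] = 2*n + 5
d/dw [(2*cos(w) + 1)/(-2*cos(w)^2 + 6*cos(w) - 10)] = (-2*cos(w) - cos(2*w) + 12)*sin(w)/(2*(sin(w)^2 + 3*cos(w) - 6)^2)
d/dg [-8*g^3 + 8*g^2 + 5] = 8*g*(2 - 3*g)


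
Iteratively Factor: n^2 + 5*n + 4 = (n + 4)*(n + 1)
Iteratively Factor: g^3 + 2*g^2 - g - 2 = (g - 1)*(g^2 + 3*g + 2) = (g - 1)*(g + 2)*(g + 1)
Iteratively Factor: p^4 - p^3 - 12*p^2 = (p + 3)*(p^3 - 4*p^2) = (p - 4)*(p + 3)*(p^2) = p*(p - 4)*(p + 3)*(p)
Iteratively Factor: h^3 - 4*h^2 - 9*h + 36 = (h - 4)*(h^2 - 9) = (h - 4)*(h - 3)*(h + 3)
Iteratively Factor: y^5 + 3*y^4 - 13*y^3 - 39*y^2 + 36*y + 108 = (y + 2)*(y^4 + y^3 - 15*y^2 - 9*y + 54) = (y + 2)*(y + 3)*(y^3 - 2*y^2 - 9*y + 18) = (y - 3)*(y + 2)*(y + 3)*(y^2 + y - 6) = (y - 3)*(y - 2)*(y + 2)*(y + 3)*(y + 3)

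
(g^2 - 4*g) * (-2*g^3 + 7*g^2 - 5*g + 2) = -2*g^5 + 15*g^4 - 33*g^3 + 22*g^2 - 8*g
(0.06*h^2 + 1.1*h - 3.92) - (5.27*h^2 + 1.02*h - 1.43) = -5.21*h^2 + 0.0800000000000001*h - 2.49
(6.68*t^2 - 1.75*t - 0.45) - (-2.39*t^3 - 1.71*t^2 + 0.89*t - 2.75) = 2.39*t^3 + 8.39*t^2 - 2.64*t + 2.3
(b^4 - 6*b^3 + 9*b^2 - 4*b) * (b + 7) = b^5 + b^4 - 33*b^3 + 59*b^2 - 28*b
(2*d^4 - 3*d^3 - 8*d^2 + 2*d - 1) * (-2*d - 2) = -4*d^5 + 2*d^4 + 22*d^3 + 12*d^2 - 2*d + 2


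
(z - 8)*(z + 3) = z^2 - 5*z - 24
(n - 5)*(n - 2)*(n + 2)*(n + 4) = n^4 - n^3 - 24*n^2 + 4*n + 80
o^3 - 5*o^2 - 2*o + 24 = (o - 4)*(o - 3)*(o + 2)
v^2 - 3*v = v*(v - 3)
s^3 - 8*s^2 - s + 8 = (s - 8)*(s - 1)*(s + 1)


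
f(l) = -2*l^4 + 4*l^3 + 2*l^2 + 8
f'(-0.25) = -0.12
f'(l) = -8*l^3 + 12*l^2 + 4*l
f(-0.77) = 6.66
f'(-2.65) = 222.55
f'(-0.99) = 15.56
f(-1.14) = 1.30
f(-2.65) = -151.02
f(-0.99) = 4.16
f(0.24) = 8.16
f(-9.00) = -15868.00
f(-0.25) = 8.05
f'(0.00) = 0.00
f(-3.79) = -593.69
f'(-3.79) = 592.73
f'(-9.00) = 6768.00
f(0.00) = 8.00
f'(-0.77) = 7.69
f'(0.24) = 1.54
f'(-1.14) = 22.89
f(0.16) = 8.07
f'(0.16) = 0.91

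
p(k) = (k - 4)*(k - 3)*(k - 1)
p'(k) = (k - 4)*(k - 3) + (k - 4)*(k - 1) + (k - 3)*(k - 1)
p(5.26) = 12.13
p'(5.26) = 17.84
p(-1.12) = -44.72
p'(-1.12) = 40.68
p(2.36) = 1.43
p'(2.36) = -2.05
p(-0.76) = -31.50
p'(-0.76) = 32.89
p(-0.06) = -13.17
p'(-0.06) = 19.97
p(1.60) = 2.02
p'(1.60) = 1.08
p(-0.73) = -30.52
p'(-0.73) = 32.28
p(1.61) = 2.03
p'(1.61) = 1.02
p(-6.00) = -630.00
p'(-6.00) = 223.00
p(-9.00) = -1560.00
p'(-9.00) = 406.00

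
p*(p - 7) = p^2 - 7*p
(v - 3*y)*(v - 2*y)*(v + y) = v^3 - 4*v^2*y + v*y^2 + 6*y^3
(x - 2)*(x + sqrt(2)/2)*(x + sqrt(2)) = x^3 - 2*x^2 + 3*sqrt(2)*x^2/2 - 3*sqrt(2)*x + x - 2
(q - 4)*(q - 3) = q^2 - 7*q + 12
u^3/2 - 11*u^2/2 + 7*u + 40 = (u/2 + 1)*(u - 8)*(u - 5)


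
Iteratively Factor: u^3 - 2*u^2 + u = (u - 1)*(u^2 - u) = u*(u - 1)*(u - 1)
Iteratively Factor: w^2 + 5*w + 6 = (w + 3)*(w + 2)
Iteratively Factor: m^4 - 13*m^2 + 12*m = (m)*(m^3 - 13*m + 12) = m*(m + 4)*(m^2 - 4*m + 3) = m*(m - 1)*(m + 4)*(m - 3)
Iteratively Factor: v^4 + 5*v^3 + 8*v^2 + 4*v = (v)*(v^3 + 5*v^2 + 8*v + 4) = v*(v + 2)*(v^2 + 3*v + 2) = v*(v + 1)*(v + 2)*(v + 2)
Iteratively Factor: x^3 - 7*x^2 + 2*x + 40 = (x - 4)*(x^2 - 3*x - 10) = (x - 4)*(x + 2)*(x - 5)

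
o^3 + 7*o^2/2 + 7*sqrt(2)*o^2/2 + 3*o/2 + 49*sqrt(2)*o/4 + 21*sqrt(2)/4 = (o + 1/2)*(o + 3)*(o + 7*sqrt(2)/2)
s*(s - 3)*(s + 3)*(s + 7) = s^4 + 7*s^3 - 9*s^2 - 63*s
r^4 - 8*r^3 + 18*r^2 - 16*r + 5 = (r - 5)*(r - 1)^3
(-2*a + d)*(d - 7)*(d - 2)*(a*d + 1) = -2*a^2*d^3 + 18*a^2*d^2 - 28*a^2*d + a*d^4 - 9*a*d^3 + 12*a*d^2 + 18*a*d - 28*a + d^3 - 9*d^2 + 14*d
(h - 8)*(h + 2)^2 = h^3 - 4*h^2 - 28*h - 32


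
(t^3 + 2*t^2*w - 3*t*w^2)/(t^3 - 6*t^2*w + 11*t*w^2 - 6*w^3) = t*(t + 3*w)/(t^2 - 5*t*w + 6*w^2)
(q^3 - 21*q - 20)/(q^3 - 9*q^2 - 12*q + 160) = (q + 1)/(q - 8)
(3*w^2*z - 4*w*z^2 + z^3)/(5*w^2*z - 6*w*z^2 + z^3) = (-3*w + z)/(-5*w + z)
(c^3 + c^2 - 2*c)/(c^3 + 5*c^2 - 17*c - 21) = c*(c^2 + c - 2)/(c^3 + 5*c^2 - 17*c - 21)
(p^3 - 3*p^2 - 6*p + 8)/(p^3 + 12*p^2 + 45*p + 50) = (p^2 - 5*p + 4)/(p^2 + 10*p + 25)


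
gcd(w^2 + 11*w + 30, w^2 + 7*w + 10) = w + 5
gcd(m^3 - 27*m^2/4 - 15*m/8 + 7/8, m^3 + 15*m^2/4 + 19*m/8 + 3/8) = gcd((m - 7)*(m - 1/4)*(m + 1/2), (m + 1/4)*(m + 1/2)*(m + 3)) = m + 1/2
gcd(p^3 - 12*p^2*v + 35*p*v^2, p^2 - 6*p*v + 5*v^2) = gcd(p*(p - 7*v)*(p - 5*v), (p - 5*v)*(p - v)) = p - 5*v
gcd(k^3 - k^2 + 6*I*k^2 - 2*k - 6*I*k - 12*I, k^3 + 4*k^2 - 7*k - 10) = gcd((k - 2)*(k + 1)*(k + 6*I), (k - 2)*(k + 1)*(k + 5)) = k^2 - k - 2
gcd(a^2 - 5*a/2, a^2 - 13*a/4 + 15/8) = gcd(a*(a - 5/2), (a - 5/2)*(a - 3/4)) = a - 5/2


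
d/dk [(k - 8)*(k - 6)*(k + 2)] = 3*k^2 - 24*k + 20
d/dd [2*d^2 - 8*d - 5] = 4*d - 8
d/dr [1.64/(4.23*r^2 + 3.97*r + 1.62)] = (-13.8744*r - 6.5108)/(4.23*r^2 + 3.97*r + 1.62)^2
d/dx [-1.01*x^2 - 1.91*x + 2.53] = -2.02*x - 1.91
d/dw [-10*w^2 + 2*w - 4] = 2 - 20*w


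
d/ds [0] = 0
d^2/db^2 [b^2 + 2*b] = 2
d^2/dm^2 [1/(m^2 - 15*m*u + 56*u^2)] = 2*(-m^2 + 15*m*u - 56*u^2 + (2*m - 15*u)^2)/(m^2 - 15*m*u + 56*u^2)^3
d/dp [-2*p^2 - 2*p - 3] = -4*p - 2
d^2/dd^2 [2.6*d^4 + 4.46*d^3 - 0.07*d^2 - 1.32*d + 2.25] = 31.2*d^2 + 26.76*d - 0.14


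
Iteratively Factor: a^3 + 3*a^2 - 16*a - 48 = (a + 3)*(a^2 - 16) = (a + 3)*(a + 4)*(a - 4)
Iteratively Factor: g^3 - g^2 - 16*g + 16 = (g - 4)*(g^2 + 3*g - 4) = (g - 4)*(g + 4)*(g - 1)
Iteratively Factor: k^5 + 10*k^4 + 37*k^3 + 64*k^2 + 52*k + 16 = (k + 2)*(k^4 + 8*k^3 + 21*k^2 + 22*k + 8) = (k + 2)*(k + 4)*(k^3 + 4*k^2 + 5*k + 2) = (k + 1)*(k + 2)*(k + 4)*(k^2 + 3*k + 2) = (k + 1)^2*(k + 2)*(k + 4)*(k + 2)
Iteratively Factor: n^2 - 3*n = (n)*(n - 3)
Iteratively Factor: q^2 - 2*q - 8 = (q + 2)*(q - 4)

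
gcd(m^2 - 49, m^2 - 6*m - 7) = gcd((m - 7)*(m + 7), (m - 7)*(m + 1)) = m - 7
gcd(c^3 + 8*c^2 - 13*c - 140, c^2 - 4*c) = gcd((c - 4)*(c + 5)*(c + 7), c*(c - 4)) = c - 4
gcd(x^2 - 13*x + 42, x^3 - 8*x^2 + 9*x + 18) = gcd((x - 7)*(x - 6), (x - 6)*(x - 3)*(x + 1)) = x - 6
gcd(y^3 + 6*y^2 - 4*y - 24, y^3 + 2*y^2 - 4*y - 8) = y^2 - 4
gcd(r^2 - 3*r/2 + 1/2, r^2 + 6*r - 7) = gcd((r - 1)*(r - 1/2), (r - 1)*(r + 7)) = r - 1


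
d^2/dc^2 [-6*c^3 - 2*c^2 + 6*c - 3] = -36*c - 4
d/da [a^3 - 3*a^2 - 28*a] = 3*a^2 - 6*a - 28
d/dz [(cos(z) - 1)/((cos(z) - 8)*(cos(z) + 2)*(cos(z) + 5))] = 2*(cos(z)^3 - 2*cos(z)^2 + cos(z) + 63)*sin(z)/((cos(z) - 8)^2*(cos(z) + 2)^2*(cos(z) + 5)^2)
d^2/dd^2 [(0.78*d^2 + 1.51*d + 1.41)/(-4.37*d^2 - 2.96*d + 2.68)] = (-37.493726*d^3 - 216.370062*d^2 - 215.538888*d - 92.896024)/(83.453453*d^6 + 169.580472*d^5 - 38.6745*d^4 - 182.06368*d^3 + 23.718*d^2 + 63.779712*d - 19.248832)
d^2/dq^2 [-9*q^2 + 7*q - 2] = -18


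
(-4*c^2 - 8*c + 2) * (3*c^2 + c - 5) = -12*c^4 - 28*c^3 + 18*c^2 + 42*c - 10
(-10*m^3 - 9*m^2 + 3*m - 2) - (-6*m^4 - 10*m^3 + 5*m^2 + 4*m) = 6*m^4 - 14*m^2 - m - 2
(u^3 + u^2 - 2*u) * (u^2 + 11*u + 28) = u^5 + 12*u^4 + 37*u^3 + 6*u^2 - 56*u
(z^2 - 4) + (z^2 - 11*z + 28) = 2*z^2 - 11*z + 24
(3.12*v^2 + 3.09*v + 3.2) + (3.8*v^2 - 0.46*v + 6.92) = 6.92*v^2 + 2.63*v + 10.12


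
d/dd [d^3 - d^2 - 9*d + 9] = 3*d^2 - 2*d - 9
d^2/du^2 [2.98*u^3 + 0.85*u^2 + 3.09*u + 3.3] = 17.88*u + 1.7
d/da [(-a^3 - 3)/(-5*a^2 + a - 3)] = (3*a^2*(5*a^2 - a + 3) - (10*a - 1)*(a^3 + 3))/(5*a^2 - a + 3)^2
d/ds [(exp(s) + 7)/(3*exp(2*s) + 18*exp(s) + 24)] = (-2*(exp(s) + 3)*(exp(s) + 7) + exp(2*s) + 6*exp(s) + 8)*exp(s)/(3*(exp(2*s) + 6*exp(s) + 8)^2)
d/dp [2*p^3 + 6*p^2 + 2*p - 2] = 6*p^2 + 12*p + 2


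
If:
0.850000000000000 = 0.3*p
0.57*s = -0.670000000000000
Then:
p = 2.83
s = -1.18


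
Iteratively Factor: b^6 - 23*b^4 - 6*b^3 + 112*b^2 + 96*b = (b + 4)*(b^5 - 4*b^4 - 7*b^3 + 22*b^2 + 24*b) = (b - 4)*(b + 4)*(b^4 - 7*b^2 - 6*b) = (b - 4)*(b - 3)*(b + 4)*(b^3 + 3*b^2 + 2*b) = (b - 4)*(b - 3)*(b + 1)*(b + 4)*(b^2 + 2*b) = (b - 4)*(b - 3)*(b + 1)*(b + 2)*(b + 4)*(b)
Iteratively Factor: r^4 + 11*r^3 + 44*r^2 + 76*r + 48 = (r + 4)*(r^3 + 7*r^2 + 16*r + 12) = (r + 3)*(r + 4)*(r^2 + 4*r + 4) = (r + 2)*(r + 3)*(r + 4)*(r + 2)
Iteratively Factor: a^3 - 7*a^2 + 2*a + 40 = (a - 5)*(a^2 - 2*a - 8) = (a - 5)*(a - 4)*(a + 2)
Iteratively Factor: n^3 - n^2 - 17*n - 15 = (n + 3)*(n^2 - 4*n - 5) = (n + 1)*(n + 3)*(n - 5)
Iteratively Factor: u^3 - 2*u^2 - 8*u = (u - 4)*(u^2 + 2*u) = u*(u - 4)*(u + 2)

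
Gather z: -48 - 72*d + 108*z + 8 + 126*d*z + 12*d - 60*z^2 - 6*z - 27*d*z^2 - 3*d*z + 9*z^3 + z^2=-60*d + 9*z^3 + z^2*(-27*d - 59) + z*(123*d + 102) - 40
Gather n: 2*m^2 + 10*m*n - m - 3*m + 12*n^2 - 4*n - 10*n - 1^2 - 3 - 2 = 2*m^2 - 4*m + 12*n^2 + n*(10*m - 14) - 6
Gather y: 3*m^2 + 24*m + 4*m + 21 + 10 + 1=3*m^2 + 28*m + 32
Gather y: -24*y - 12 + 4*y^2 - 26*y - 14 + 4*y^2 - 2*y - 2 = 8*y^2 - 52*y - 28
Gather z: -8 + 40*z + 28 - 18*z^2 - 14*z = -18*z^2 + 26*z + 20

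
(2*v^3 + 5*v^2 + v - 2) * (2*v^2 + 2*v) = 4*v^5 + 14*v^4 + 12*v^3 - 2*v^2 - 4*v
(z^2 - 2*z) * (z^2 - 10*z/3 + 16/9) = z^4 - 16*z^3/3 + 76*z^2/9 - 32*z/9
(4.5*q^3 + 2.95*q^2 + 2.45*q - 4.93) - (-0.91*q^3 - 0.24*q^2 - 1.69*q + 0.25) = 5.41*q^3 + 3.19*q^2 + 4.14*q - 5.18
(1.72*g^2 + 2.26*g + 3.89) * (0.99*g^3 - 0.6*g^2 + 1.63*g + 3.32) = 1.7028*g^5 + 1.2054*g^4 + 5.2987*g^3 + 7.0602*g^2 + 13.8439*g + 12.9148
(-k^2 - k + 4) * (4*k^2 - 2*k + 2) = -4*k^4 - 2*k^3 + 16*k^2 - 10*k + 8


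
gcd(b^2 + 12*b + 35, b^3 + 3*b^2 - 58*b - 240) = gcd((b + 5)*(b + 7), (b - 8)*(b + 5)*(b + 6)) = b + 5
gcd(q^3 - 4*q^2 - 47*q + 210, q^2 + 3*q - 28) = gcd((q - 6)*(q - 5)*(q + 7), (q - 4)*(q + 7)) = q + 7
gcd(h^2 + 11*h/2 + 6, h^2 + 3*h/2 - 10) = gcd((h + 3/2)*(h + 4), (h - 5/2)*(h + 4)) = h + 4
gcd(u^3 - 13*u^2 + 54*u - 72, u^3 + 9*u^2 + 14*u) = 1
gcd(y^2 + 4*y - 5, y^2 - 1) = y - 1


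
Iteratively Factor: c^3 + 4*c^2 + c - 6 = (c - 1)*(c^2 + 5*c + 6) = (c - 1)*(c + 3)*(c + 2)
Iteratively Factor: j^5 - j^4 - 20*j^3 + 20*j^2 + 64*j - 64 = (j - 1)*(j^4 - 20*j^2 + 64) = (j - 4)*(j - 1)*(j^3 + 4*j^2 - 4*j - 16) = (j - 4)*(j - 1)*(j + 4)*(j^2 - 4) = (j - 4)*(j - 2)*(j - 1)*(j + 4)*(j + 2)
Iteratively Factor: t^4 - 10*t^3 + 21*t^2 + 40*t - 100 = (t - 2)*(t^3 - 8*t^2 + 5*t + 50) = (t - 5)*(t - 2)*(t^2 - 3*t - 10) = (t - 5)*(t - 2)*(t + 2)*(t - 5)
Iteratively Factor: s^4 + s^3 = (s)*(s^3 + s^2) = s^2*(s^2 + s) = s^2*(s + 1)*(s)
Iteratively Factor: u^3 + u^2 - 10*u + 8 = (u + 4)*(u^2 - 3*u + 2) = (u - 1)*(u + 4)*(u - 2)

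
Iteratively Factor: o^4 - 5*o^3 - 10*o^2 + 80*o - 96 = (o + 4)*(o^3 - 9*o^2 + 26*o - 24) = (o - 2)*(o + 4)*(o^2 - 7*o + 12) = (o - 4)*(o - 2)*(o + 4)*(o - 3)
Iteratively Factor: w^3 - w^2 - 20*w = (w + 4)*(w^2 - 5*w) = w*(w + 4)*(w - 5)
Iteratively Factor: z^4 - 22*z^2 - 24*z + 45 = (z + 3)*(z^3 - 3*z^2 - 13*z + 15) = (z - 1)*(z + 3)*(z^2 - 2*z - 15) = (z - 1)*(z + 3)^2*(z - 5)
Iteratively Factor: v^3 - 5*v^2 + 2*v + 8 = (v + 1)*(v^2 - 6*v + 8) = (v - 2)*(v + 1)*(v - 4)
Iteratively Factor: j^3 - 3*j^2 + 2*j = (j - 2)*(j^2 - j) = (j - 2)*(j - 1)*(j)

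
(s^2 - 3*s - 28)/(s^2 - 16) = (s - 7)/(s - 4)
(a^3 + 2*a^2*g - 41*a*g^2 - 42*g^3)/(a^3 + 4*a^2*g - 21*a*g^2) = (a^2 - 5*a*g - 6*g^2)/(a*(a - 3*g))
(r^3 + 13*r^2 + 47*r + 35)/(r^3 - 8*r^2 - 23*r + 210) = (r^2 + 8*r + 7)/(r^2 - 13*r + 42)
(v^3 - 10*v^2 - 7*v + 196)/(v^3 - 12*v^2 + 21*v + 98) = (v + 4)/(v + 2)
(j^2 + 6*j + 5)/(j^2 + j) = (j + 5)/j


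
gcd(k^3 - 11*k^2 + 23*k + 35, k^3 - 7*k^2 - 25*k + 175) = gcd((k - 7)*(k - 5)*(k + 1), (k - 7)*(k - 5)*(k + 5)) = k^2 - 12*k + 35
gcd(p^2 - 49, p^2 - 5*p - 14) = p - 7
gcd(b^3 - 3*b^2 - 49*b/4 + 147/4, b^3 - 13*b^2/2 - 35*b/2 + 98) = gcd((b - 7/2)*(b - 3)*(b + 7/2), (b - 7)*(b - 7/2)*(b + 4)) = b - 7/2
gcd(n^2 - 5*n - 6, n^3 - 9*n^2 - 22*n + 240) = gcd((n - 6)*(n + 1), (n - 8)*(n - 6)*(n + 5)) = n - 6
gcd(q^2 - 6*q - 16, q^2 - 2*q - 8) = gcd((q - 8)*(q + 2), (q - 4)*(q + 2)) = q + 2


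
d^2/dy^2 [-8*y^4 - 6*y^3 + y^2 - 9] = -96*y^2 - 36*y + 2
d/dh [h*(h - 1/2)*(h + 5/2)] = 3*h^2 + 4*h - 5/4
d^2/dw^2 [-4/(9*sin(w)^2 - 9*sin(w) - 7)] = 36*(-36*sin(w)^4 + 27*sin(w)^3 + 17*sin(w)^2 - 47*sin(w) + 32)/(-9*sin(w)^2 + 9*sin(w) + 7)^3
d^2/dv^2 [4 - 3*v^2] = -6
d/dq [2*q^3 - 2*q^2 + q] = 6*q^2 - 4*q + 1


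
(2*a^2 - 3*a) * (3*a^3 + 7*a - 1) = 6*a^5 - 9*a^4 + 14*a^3 - 23*a^2 + 3*a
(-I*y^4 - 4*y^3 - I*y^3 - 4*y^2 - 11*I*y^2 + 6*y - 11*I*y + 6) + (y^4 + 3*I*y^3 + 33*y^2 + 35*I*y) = y^4 - I*y^4 - 4*y^3 + 2*I*y^3 + 29*y^2 - 11*I*y^2 + 6*y + 24*I*y + 6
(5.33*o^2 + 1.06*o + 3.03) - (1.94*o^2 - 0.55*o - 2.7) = 3.39*o^2 + 1.61*o + 5.73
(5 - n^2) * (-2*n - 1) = 2*n^3 + n^2 - 10*n - 5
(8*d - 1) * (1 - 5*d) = -40*d^2 + 13*d - 1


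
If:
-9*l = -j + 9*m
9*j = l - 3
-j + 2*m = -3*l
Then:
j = -27/74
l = -21/74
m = 9/37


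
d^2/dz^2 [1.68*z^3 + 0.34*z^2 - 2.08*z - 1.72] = 10.08*z + 0.68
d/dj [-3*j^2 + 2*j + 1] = 2 - 6*j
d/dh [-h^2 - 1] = -2*h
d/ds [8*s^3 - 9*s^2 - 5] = 6*s*(4*s - 3)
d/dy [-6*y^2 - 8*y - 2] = -12*y - 8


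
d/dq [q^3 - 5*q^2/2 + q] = 3*q^2 - 5*q + 1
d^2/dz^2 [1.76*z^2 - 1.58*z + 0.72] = 3.52000000000000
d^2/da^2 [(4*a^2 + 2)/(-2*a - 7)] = -408/(8*a^3 + 84*a^2 + 294*a + 343)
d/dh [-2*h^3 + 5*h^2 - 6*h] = -6*h^2 + 10*h - 6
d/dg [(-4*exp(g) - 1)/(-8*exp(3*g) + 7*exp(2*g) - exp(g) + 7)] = (-(4*exp(g) + 1)*(24*exp(2*g) - 14*exp(g) + 1) + 32*exp(3*g) - 28*exp(2*g) + 4*exp(g) - 28)*exp(g)/(8*exp(3*g) - 7*exp(2*g) + exp(g) - 7)^2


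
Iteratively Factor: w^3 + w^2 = (w)*(w^2 + w) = w*(w + 1)*(w)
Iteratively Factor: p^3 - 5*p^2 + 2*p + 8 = (p - 2)*(p^2 - 3*p - 4) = (p - 4)*(p - 2)*(p + 1)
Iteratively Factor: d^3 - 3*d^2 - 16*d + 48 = (d - 4)*(d^2 + d - 12) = (d - 4)*(d + 4)*(d - 3)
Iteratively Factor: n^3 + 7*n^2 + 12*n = (n + 3)*(n^2 + 4*n) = (n + 3)*(n + 4)*(n)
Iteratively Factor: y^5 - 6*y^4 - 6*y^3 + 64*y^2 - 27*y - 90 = (y - 2)*(y^4 - 4*y^3 - 14*y^2 + 36*y + 45) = (y - 2)*(y + 1)*(y^3 - 5*y^2 - 9*y + 45) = (y - 3)*(y - 2)*(y + 1)*(y^2 - 2*y - 15) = (y - 5)*(y - 3)*(y - 2)*(y + 1)*(y + 3)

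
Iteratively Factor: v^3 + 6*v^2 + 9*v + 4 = (v + 1)*(v^2 + 5*v + 4) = (v + 1)*(v + 4)*(v + 1)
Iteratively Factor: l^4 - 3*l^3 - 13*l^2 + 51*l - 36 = (l + 4)*(l^3 - 7*l^2 + 15*l - 9) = (l - 1)*(l + 4)*(l^2 - 6*l + 9) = (l - 3)*(l - 1)*(l + 4)*(l - 3)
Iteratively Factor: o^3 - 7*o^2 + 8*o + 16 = (o + 1)*(o^2 - 8*o + 16) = (o - 4)*(o + 1)*(o - 4)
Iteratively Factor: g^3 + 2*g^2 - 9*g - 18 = (g - 3)*(g^2 + 5*g + 6) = (g - 3)*(g + 3)*(g + 2)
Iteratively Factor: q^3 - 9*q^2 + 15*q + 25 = (q - 5)*(q^2 - 4*q - 5) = (q - 5)*(q + 1)*(q - 5)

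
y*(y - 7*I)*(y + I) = y^3 - 6*I*y^2 + 7*y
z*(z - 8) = z^2 - 8*z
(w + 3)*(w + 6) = w^2 + 9*w + 18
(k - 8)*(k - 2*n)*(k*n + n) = k^3*n - 2*k^2*n^2 - 7*k^2*n + 14*k*n^2 - 8*k*n + 16*n^2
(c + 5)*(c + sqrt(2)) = c^2 + sqrt(2)*c + 5*c + 5*sqrt(2)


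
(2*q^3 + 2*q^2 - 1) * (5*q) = 10*q^4 + 10*q^3 - 5*q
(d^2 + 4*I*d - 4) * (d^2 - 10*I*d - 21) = d^4 - 6*I*d^3 + 15*d^2 - 44*I*d + 84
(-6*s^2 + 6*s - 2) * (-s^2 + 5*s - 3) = 6*s^4 - 36*s^3 + 50*s^2 - 28*s + 6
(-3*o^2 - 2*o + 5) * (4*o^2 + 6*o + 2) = -12*o^4 - 26*o^3 + 2*o^2 + 26*o + 10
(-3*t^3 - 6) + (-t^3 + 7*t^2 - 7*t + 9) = -4*t^3 + 7*t^2 - 7*t + 3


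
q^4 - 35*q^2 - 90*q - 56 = (q - 7)*(q + 1)*(q + 2)*(q + 4)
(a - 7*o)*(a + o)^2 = a^3 - 5*a^2*o - 13*a*o^2 - 7*o^3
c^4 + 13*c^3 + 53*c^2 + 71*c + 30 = (c + 1)^2*(c + 5)*(c + 6)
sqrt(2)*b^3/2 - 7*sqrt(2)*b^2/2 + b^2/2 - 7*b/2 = b*(b - 7)*(sqrt(2)*b/2 + 1/2)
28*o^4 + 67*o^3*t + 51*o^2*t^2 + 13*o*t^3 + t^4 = (o + t)^2*(4*o + t)*(7*o + t)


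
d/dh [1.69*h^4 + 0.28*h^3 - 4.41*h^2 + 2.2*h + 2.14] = 6.76*h^3 + 0.84*h^2 - 8.82*h + 2.2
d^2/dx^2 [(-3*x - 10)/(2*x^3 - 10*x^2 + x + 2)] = 2*(-(3*x + 10)*(6*x^2 - 20*x + 1)^2 + (18*x^2 - 60*x + 2*(3*x - 5)*(3*x + 10) + 3)*(2*x^3 - 10*x^2 + x + 2))/(2*x^3 - 10*x^2 + x + 2)^3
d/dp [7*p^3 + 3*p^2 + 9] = 3*p*(7*p + 2)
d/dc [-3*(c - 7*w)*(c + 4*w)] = -6*c + 9*w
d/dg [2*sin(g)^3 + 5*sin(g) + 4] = (6*sin(g)^2 + 5)*cos(g)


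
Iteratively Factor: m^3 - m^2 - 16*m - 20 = (m - 5)*(m^2 + 4*m + 4) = (m - 5)*(m + 2)*(m + 2)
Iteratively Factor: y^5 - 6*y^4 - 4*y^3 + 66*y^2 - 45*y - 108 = (y - 3)*(y^4 - 3*y^3 - 13*y^2 + 27*y + 36) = (y - 4)*(y - 3)*(y^3 + y^2 - 9*y - 9) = (y - 4)*(y - 3)*(y + 3)*(y^2 - 2*y - 3) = (y - 4)*(y - 3)^2*(y + 3)*(y + 1)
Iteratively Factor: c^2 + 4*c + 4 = (c + 2)*(c + 2)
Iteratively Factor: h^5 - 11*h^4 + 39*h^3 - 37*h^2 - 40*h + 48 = (h - 4)*(h^4 - 7*h^3 + 11*h^2 + 7*h - 12) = (h - 4)*(h - 1)*(h^3 - 6*h^2 + 5*h + 12) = (h - 4)^2*(h - 1)*(h^2 - 2*h - 3) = (h - 4)^2*(h - 3)*(h - 1)*(h + 1)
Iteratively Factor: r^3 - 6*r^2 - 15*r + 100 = (r - 5)*(r^2 - r - 20) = (r - 5)*(r + 4)*(r - 5)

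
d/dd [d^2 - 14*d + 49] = 2*d - 14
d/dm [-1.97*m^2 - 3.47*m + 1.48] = -3.94*m - 3.47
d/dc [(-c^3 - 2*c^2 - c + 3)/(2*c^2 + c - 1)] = (-2*c^4 - 2*c^3 + 3*c^2 - 8*c - 2)/(4*c^4 + 4*c^3 - 3*c^2 - 2*c + 1)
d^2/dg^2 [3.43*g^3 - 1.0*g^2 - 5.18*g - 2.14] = 20.58*g - 2.0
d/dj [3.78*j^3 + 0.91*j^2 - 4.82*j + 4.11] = 11.34*j^2 + 1.82*j - 4.82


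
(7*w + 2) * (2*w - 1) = 14*w^2 - 3*w - 2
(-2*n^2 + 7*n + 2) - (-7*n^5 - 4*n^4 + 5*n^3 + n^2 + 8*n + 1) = 7*n^5 + 4*n^4 - 5*n^3 - 3*n^2 - n + 1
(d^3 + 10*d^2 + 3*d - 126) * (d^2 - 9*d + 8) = d^5 + d^4 - 79*d^3 - 73*d^2 + 1158*d - 1008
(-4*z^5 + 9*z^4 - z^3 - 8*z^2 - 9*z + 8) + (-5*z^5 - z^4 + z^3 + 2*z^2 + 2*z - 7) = -9*z^5 + 8*z^4 - 6*z^2 - 7*z + 1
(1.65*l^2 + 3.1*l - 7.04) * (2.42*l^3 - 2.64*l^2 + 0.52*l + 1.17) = 3.993*l^5 + 3.146*l^4 - 24.3628*l^3 + 22.1281*l^2 - 0.0338000000000003*l - 8.2368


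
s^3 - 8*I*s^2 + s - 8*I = (s - 8*I)*(s - I)*(s + I)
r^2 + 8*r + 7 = (r + 1)*(r + 7)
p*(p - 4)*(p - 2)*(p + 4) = p^4 - 2*p^3 - 16*p^2 + 32*p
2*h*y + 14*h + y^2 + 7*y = (2*h + y)*(y + 7)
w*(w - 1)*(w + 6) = w^3 + 5*w^2 - 6*w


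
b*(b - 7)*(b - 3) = b^3 - 10*b^2 + 21*b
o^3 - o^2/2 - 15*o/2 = o*(o - 3)*(o + 5/2)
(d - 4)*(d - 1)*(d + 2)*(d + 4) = d^4 + d^3 - 18*d^2 - 16*d + 32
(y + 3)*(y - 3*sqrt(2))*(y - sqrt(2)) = y^3 - 4*sqrt(2)*y^2 + 3*y^2 - 12*sqrt(2)*y + 6*y + 18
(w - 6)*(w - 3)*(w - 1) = w^3 - 10*w^2 + 27*w - 18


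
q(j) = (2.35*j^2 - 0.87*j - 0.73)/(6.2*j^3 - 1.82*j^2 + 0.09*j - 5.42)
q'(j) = (4.7*j - 0.87)/(6.2*j^3 - 1.82*j^2 + 0.09*j - 5.42) + (-18.6*j^2 + 3.64*j - 0.09)*(2.35*j^2 - 0.87*j - 0.73)/(6.2*j^3 - 1.82*j^2 + 0.09*j - 5.42)^2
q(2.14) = 0.17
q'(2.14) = -0.09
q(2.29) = 0.16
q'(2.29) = -0.07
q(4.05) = 0.09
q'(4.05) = -0.02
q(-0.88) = -0.17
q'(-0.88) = 0.18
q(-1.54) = -0.19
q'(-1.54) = -0.04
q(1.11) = 1.31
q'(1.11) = -22.33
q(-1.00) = -0.18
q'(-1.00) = 0.11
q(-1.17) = -0.20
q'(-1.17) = 0.03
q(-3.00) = -0.12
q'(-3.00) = -0.04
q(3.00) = 0.12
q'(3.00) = -0.04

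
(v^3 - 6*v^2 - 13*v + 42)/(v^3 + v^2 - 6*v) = (v - 7)/v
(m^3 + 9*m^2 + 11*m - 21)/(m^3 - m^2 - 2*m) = (-m^3 - 9*m^2 - 11*m + 21)/(m*(-m^2 + m + 2))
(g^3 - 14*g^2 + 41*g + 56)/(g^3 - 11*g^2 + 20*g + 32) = (g - 7)/(g - 4)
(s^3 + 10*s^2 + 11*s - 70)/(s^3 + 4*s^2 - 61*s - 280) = (s - 2)/(s - 8)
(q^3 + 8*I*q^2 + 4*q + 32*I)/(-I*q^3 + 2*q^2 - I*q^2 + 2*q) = (I*q^2 - 6*q + 16*I)/(q*(q + 1))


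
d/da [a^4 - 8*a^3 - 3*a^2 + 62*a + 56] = 4*a^3 - 24*a^2 - 6*a + 62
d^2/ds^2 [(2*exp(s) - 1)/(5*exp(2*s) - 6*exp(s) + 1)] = (50*exp(4*s) - 40*exp(3*s) + 30*exp(2*s) - 4*exp(s) - 4)*exp(s)/(125*exp(6*s) - 450*exp(5*s) + 615*exp(4*s) - 396*exp(3*s) + 123*exp(2*s) - 18*exp(s) + 1)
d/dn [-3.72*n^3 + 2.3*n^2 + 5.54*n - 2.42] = -11.16*n^2 + 4.6*n + 5.54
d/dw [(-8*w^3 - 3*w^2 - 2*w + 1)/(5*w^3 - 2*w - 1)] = (15*w^4 + 52*w^3 + 15*w^2 + 6*w + 4)/(25*w^6 - 20*w^4 - 10*w^3 + 4*w^2 + 4*w + 1)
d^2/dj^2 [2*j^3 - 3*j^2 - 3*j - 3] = 12*j - 6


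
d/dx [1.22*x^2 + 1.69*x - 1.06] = 2.44*x + 1.69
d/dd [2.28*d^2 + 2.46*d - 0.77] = 4.56*d + 2.46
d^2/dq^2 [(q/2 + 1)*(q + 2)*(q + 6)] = 3*q + 10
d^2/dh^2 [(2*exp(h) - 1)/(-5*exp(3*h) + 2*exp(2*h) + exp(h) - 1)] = (-200*exp(6*h) + 285*exp(5*h) - 158*exp(4*h) + 140*exp(3*h) - 63*exp(2*h) + 7*exp(h) - 1)*exp(h)/(125*exp(9*h) - 150*exp(8*h) - 15*exp(7*h) + 127*exp(6*h) - 57*exp(5*h) - 24*exp(4*h) + 26*exp(3*h) - 3*exp(2*h) - 3*exp(h) + 1)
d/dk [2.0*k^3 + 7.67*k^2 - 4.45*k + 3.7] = 6.0*k^2 + 15.34*k - 4.45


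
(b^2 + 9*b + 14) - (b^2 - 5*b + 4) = 14*b + 10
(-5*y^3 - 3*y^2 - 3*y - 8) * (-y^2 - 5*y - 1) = 5*y^5 + 28*y^4 + 23*y^3 + 26*y^2 + 43*y + 8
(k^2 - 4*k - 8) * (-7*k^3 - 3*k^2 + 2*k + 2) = -7*k^5 + 25*k^4 + 70*k^3 + 18*k^2 - 24*k - 16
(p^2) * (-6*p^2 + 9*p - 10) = -6*p^4 + 9*p^3 - 10*p^2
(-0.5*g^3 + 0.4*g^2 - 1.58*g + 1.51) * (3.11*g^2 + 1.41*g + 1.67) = -1.555*g^5 + 0.539*g^4 - 5.1848*g^3 + 3.1363*g^2 - 0.5095*g + 2.5217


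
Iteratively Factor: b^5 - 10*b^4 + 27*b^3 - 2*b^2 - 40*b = (b + 1)*(b^4 - 11*b^3 + 38*b^2 - 40*b) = (b - 2)*(b + 1)*(b^3 - 9*b^2 + 20*b) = b*(b - 2)*(b + 1)*(b^2 - 9*b + 20) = b*(b - 5)*(b - 2)*(b + 1)*(b - 4)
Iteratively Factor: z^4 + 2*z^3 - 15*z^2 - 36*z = (z - 4)*(z^3 + 6*z^2 + 9*z) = (z - 4)*(z + 3)*(z^2 + 3*z) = z*(z - 4)*(z + 3)*(z + 3)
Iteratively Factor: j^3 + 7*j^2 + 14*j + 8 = (j + 4)*(j^2 + 3*j + 2) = (j + 1)*(j + 4)*(j + 2)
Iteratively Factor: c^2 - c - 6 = (c - 3)*(c + 2)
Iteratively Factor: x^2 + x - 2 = (x + 2)*(x - 1)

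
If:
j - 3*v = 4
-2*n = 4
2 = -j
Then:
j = -2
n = -2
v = -2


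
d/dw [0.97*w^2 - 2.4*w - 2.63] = 1.94*w - 2.4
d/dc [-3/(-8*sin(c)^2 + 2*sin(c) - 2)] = 3*(1 - 8*sin(c))*cos(c)/(2*(4*sin(c)^2 - sin(c) + 1)^2)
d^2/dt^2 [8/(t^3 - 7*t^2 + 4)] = 16*(t^2*(3*t - 14)^2 + (7 - 3*t)*(t^3 - 7*t^2 + 4))/(t^3 - 7*t^2 + 4)^3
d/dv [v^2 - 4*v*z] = 2*v - 4*z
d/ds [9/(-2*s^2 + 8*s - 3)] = 36*(s - 2)/(2*s^2 - 8*s + 3)^2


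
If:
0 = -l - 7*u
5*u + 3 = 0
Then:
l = 21/5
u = -3/5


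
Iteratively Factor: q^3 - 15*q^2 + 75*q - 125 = (q - 5)*(q^2 - 10*q + 25) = (q - 5)^2*(q - 5)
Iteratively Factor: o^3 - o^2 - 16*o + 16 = (o - 1)*(o^2 - 16) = (o - 1)*(o + 4)*(o - 4)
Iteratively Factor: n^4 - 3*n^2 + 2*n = (n + 2)*(n^3 - 2*n^2 + n) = (n - 1)*(n + 2)*(n^2 - n) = n*(n - 1)*(n + 2)*(n - 1)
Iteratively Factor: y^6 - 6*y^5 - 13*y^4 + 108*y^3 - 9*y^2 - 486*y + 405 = (y - 3)*(y^5 - 3*y^4 - 22*y^3 + 42*y^2 + 117*y - 135) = (y - 3)*(y + 3)*(y^4 - 6*y^3 - 4*y^2 + 54*y - 45) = (y - 5)*(y - 3)*(y + 3)*(y^3 - y^2 - 9*y + 9) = (y - 5)*(y - 3)*(y + 3)^2*(y^2 - 4*y + 3) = (y - 5)*(y - 3)^2*(y + 3)^2*(y - 1)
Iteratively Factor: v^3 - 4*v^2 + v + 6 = (v - 3)*(v^2 - v - 2) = (v - 3)*(v - 2)*(v + 1)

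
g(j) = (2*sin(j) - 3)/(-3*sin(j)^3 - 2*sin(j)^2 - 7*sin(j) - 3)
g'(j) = (2*sin(j) - 3)*(9*sin(j)^2*cos(j) + 4*sin(j)*cos(j) + 7*cos(j))/(-3*sin(j)^3 - 2*sin(j)^2 - 7*sin(j) - 3)^2 + 2*cos(j)/(-3*sin(j)^3 - 2*sin(j)^2 - 7*sin(j) - 3)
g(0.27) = 0.49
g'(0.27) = -1.19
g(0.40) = 0.36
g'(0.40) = -0.82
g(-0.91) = -1.66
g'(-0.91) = -3.05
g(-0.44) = 25.77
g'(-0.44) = -1093.33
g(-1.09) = -1.28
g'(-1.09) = -1.43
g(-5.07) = 0.08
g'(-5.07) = -0.09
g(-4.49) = 0.07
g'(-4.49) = 0.05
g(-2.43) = -2.77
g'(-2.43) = 10.14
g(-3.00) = 1.61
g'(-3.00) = 6.12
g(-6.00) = 0.47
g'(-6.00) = -1.14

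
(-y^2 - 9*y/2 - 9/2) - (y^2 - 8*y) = -2*y^2 + 7*y/2 - 9/2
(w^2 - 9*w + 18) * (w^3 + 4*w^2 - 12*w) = w^5 - 5*w^4 - 30*w^3 + 180*w^2 - 216*w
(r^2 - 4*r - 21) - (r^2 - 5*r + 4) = r - 25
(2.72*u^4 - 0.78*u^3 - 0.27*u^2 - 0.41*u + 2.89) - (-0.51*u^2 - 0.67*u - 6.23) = 2.72*u^4 - 0.78*u^3 + 0.24*u^2 + 0.26*u + 9.12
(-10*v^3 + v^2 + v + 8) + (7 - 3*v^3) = -13*v^3 + v^2 + v + 15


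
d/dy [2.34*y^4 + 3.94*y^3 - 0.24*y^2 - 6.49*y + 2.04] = 9.36*y^3 + 11.82*y^2 - 0.48*y - 6.49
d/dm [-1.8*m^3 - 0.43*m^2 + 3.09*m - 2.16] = -5.4*m^2 - 0.86*m + 3.09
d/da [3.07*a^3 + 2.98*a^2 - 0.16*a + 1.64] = 9.21*a^2 + 5.96*a - 0.16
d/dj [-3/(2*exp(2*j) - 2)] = 3/(4*sinh(j)^2)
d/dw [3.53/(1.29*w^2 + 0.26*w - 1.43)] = (-9.1074*w - 0.9178)/(1.29*w^2 + 0.26*w - 1.43)^2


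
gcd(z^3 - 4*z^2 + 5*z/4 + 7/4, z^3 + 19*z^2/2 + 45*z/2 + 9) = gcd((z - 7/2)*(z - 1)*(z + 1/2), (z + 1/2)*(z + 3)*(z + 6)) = z + 1/2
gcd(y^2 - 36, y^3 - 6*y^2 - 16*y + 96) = y - 6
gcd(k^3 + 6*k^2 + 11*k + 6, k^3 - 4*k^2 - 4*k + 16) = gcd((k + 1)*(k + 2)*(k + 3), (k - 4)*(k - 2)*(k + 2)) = k + 2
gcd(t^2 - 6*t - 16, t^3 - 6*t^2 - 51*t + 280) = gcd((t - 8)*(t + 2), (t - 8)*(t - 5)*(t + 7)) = t - 8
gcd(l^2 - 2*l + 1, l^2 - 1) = l - 1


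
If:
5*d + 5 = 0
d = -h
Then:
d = -1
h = 1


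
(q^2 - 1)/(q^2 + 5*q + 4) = (q - 1)/(q + 4)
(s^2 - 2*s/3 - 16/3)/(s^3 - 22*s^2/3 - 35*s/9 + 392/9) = 3*(s + 2)/(3*s^2 - 14*s - 49)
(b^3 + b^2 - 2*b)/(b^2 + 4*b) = (b^2 + b - 2)/(b + 4)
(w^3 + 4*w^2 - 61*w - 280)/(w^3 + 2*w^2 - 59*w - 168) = (w + 5)/(w + 3)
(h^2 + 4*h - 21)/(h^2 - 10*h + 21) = (h + 7)/(h - 7)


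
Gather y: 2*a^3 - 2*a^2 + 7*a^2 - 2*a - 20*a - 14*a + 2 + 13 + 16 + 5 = 2*a^3 + 5*a^2 - 36*a + 36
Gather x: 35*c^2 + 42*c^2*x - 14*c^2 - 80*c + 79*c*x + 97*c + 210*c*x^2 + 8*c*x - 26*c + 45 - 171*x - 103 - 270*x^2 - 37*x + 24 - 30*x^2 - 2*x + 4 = 21*c^2 - 9*c + x^2*(210*c - 300) + x*(42*c^2 + 87*c - 210) - 30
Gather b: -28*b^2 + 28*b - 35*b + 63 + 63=-28*b^2 - 7*b + 126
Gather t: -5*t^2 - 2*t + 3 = -5*t^2 - 2*t + 3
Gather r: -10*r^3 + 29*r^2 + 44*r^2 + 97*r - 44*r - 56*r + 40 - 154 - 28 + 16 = -10*r^3 + 73*r^2 - 3*r - 126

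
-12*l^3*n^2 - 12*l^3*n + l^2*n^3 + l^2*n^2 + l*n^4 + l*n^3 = n*(-3*l + n)*(4*l + n)*(l*n + l)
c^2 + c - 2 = (c - 1)*(c + 2)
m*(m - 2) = m^2 - 2*m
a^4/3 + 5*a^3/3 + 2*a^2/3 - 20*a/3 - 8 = (a/3 + 1)*(a - 2)*(a + 2)^2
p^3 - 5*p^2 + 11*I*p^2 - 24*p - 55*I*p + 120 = (p - 5)*(p + 3*I)*(p + 8*I)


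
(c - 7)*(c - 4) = c^2 - 11*c + 28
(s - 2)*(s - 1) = s^2 - 3*s + 2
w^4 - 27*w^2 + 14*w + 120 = (w - 4)*(w - 3)*(w + 2)*(w + 5)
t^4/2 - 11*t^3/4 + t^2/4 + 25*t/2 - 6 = (t/2 + 1)*(t - 4)*(t - 3)*(t - 1/2)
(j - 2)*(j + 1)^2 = j^3 - 3*j - 2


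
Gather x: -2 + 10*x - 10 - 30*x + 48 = 36 - 20*x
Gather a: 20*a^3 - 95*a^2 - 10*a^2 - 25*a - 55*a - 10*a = 20*a^3 - 105*a^2 - 90*a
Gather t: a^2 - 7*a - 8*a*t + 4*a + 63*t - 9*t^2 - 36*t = a^2 - 3*a - 9*t^2 + t*(27 - 8*a)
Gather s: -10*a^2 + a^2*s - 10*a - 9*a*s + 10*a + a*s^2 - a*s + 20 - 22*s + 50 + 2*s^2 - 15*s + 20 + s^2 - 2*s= -10*a^2 + s^2*(a + 3) + s*(a^2 - 10*a - 39) + 90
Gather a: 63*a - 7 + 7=63*a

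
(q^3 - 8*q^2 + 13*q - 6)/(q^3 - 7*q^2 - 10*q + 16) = (q^2 - 7*q + 6)/(q^2 - 6*q - 16)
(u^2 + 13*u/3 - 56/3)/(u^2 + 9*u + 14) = (u - 8/3)/(u + 2)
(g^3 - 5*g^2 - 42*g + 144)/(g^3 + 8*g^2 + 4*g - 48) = (g^2 - 11*g + 24)/(g^2 + 2*g - 8)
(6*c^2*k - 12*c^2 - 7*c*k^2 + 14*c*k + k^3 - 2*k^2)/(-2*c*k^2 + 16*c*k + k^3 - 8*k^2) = (-6*c^2*k + 12*c^2 + 7*c*k^2 - 14*c*k - k^3 + 2*k^2)/(k*(2*c*k - 16*c - k^2 + 8*k))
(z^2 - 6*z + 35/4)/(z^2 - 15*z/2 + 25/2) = (z - 7/2)/(z - 5)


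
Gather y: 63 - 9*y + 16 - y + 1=80 - 10*y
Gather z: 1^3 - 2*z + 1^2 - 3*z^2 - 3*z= -3*z^2 - 5*z + 2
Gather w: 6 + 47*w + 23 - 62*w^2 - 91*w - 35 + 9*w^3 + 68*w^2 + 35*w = 9*w^3 + 6*w^2 - 9*w - 6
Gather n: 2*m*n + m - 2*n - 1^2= m + n*(2*m - 2) - 1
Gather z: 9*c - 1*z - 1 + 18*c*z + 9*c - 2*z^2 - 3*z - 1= 18*c - 2*z^2 + z*(18*c - 4) - 2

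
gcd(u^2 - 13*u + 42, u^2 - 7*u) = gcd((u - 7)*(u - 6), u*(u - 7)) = u - 7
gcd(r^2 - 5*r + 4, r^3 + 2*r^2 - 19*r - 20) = r - 4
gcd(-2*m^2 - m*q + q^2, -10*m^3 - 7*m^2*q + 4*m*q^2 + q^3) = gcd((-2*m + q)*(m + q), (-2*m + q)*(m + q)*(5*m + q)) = -2*m^2 - m*q + q^2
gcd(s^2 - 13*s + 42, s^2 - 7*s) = s - 7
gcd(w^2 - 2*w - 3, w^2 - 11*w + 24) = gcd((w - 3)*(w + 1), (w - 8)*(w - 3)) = w - 3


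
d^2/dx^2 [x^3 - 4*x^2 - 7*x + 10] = 6*x - 8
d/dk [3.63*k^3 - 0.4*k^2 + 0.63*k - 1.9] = 10.89*k^2 - 0.8*k + 0.63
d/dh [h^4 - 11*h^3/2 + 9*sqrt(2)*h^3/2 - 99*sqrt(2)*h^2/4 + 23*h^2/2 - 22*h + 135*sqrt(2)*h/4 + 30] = 4*h^3 - 33*h^2/2 + 27*sqrt(2)*h^2/2 - 99*sqrt(2)*h/2 + 23*h - 22 + 135*sqrt(2)/4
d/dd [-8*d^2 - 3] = -16*d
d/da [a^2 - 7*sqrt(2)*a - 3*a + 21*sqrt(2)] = 2*a - 7*sqrt(2) - 3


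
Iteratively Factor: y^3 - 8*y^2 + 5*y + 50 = (y - 5)*(y^2 - 3*y - 10) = (y - 5)*(y + 2)*(y - 5)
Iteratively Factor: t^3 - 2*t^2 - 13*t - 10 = (t - 5)*(t^2 + 3*t + 2) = (t - 5)*(t + 1)*(t + 2)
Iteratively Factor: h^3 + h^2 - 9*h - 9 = (h + 1)*(h^2 - 9) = (h + 1)*(h + 3)*(h - 3)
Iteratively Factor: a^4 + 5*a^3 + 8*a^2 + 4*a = (a + 1)*(a^3 + 4*a^2 + 4*a) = a*(a + 1)*(a^2 + 4*a + 4) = a*(a + 1)*(a + 2)*(a + 2)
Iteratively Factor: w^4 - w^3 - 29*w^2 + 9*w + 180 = (w - 3)*(w^3 + 2*w^2 - 23*w - 60) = (w - 3)*(w + 4)*(w^2 - 2*w - 15) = (w - 5)*(w - 3)*(w + 4)*(w + 3)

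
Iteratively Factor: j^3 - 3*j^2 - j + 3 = (j + 1)*(j^2 - 4*j + 3) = (j - 1)*(j + 1)*(j - 3)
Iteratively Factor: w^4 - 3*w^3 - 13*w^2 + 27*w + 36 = (w - 4)*(w^3 + w^2 - 9*w - 9) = (w - 4)*(w + 3)*(w^2 - 2*w - 3) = (w - 4)*(w + 1)*(w + 3)*(w - 3)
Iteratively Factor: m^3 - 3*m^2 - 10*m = (m - 5)*(m^2 + 2*m) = (m - 5)*(m + 2)*(m)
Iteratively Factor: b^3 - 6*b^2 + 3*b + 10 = (b - 2)*(b^2 - 4*b - 5) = (b - 5)*(b - 2)*(b + 1)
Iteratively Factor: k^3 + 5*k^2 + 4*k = (k + 4)*(k^2 + k) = (k + 1)*(k + 4)*(k)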